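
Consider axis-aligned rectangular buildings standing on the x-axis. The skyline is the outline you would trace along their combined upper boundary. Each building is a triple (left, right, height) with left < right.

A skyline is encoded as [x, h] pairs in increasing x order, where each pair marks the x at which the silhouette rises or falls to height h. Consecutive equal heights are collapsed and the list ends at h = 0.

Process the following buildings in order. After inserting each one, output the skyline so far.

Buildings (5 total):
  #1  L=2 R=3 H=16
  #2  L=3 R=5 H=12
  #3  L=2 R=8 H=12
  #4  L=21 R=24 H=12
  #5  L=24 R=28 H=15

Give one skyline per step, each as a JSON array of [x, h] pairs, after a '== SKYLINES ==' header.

== SKYLINES ==
[[2,16],[3,0]]
[[2,16],[3,12],[5,0]]
[[2,16],[3,12],[8,0]]
[[2,16],[3,12],[8,0],[21,12],[24,0]]
[[2,16],[3,12],[8,0],[21,12],[24,15],[28,0]]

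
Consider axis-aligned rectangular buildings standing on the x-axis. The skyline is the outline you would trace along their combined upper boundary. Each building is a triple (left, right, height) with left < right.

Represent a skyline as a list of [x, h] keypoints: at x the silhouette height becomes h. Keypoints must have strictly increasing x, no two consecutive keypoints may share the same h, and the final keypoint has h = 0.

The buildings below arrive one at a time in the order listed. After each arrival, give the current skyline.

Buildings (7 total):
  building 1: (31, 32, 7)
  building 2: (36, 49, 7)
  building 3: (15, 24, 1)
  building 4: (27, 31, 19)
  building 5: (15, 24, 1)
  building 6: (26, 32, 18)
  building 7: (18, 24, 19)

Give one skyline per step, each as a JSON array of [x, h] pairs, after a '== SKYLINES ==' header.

== SKYLINES ==
[[31,7],[32,0]]
[[31,7],[32,0],[36,7],[49,0]]
[[15,1],[24,0],[31,7],[32,0],[36,7],[49,0]]
[[15,1],[24,0],[27,19],[31,7],[32,0],[36,7],[49,0]]
[[15,1],[24,0],[27,19],[31,7],[32,0],[36,7],[49,0]]
[[15,1],[24,0],[26,18],[27,19],[31,18],[32,0],[36,7],[49,0]]
[[15,1],[18,19],[24,0],[26,18],[27,19],[31,18],[32,0],[36,7],[49,0]]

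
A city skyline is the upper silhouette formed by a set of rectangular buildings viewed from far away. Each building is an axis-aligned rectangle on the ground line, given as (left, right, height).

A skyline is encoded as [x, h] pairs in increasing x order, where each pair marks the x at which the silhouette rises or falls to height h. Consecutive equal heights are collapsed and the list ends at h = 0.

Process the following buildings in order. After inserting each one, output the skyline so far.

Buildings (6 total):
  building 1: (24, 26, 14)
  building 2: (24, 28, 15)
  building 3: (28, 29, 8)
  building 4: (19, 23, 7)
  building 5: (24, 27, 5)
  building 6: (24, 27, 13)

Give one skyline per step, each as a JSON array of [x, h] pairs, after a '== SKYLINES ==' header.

== SKYLINES ==
[[24,14],[26,0]]
[[24,15],[28,0]]
[[24,15],[28,8],[29,0]]
[[19,7],[23,0],[24,15],[28,8],[29,0]]
[[19,7],[23,0],[24,15],[28,8],[29,0]]
[[19,7],[23,0],[24,15],[28,8],[29,0]]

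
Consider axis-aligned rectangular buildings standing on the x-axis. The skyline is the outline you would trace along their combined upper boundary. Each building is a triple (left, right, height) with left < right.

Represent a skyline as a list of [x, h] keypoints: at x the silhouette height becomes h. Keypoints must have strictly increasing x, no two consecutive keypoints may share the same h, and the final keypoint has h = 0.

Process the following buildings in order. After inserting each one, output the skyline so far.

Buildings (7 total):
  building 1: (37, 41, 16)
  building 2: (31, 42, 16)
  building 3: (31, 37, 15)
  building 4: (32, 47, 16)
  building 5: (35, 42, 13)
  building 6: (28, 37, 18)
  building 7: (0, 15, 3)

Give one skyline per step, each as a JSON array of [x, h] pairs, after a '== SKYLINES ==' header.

== SKYLINES ==
[[37,16],[41,0]]
[[31,16],[42,0]]
[[31,16],[42,0]]
[[31,16],[47,0]]
[[31,16],[47,0]]
[[28,18],[37,16],[47,0]]
[[0,3],[15,0],[28,18],[37,16],[47,0]]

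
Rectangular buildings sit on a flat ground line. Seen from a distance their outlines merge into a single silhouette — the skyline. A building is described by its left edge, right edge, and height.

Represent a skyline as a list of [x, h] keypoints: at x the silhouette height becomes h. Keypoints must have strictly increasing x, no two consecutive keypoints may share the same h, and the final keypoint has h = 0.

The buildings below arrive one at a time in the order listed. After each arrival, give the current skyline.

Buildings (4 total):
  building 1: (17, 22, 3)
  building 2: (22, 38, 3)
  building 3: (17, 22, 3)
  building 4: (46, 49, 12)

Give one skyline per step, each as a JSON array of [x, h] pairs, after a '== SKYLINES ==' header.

== SKYLINES ==
[[17,3],[22,0]]
[[17,3],[38,0]]
[[17,3],[38,0]]
[[17,3],[38,0],[46,12],[49,0]]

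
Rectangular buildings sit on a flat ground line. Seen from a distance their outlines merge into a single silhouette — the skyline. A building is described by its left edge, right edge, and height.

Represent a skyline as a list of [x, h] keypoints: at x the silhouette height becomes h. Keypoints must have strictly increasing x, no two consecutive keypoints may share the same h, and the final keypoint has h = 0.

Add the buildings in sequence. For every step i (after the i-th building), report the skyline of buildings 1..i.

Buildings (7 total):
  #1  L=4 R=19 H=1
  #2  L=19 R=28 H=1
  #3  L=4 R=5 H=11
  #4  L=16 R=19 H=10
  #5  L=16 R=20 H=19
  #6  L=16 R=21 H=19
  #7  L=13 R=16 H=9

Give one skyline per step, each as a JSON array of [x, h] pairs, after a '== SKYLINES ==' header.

== SKYLINES ==
[[4,1],[19,0]]
[[4,1],[28,0]]
[[4,11],[5,1],[28,0]]
[[4,11],[5,1],[16,10],[19,1],[28,0]]
[[4,11],[5,1],[16,19],[20,1],[28,0]]
[[4,11],[5,1],[16,19],[21,1],[28,0]]
[[4,11],[5,1],[13,9],[16,19],[21,1],[28,0]]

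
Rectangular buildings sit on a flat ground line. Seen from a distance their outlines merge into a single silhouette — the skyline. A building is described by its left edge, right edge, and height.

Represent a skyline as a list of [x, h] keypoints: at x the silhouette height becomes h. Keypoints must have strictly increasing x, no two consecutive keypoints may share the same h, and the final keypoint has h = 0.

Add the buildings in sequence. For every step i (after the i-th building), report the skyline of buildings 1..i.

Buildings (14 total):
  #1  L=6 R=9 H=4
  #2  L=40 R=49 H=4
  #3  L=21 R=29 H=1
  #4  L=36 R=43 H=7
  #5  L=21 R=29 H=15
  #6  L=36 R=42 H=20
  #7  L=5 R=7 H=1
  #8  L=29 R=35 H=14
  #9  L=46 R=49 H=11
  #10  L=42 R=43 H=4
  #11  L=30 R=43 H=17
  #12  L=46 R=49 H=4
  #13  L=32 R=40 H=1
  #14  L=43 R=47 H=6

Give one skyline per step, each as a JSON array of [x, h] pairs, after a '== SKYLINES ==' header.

== SKYLINES ==
[[6,4],[9,0]]
[[6,4],[9,0],[40,4],[49,0]]
[[6,4],[9,0],[21,1],[29,0],[40,4],[49,0]]
[[6,4],[9,0],[21,1],[29,0],[36,7],[43,4],[49,0]]
[[6,4],[9,0],[21,15],[29,0],[36,7],[43,4],[49,0]]
[[6,4],[9,0],[21,15],[29,0],[36,20],[42,7],[43,4],[49,0]]
[[5,1],[6,4],[9,0],[21,15],[29,0],[36,20],[42,7],[43,4],[49,0]]
[[5,1],[6,4],[9,0],[21,15],[29,14],[35,0],[36,20],[42,7],[43,4],[49,0]]
[[5,1],[6,4],[9,0],[21,15],[29,14],[35,0],[36,20],[42,7],[43,4],[46,11],[49,0]]
[[5,1],[6,4],[9,0],[21,15],[29,14],[35,0],[36,20],[42,7],[43,4],[46,11],[49,0]]
[[5,1],[6,4],[9,0],[21,15],[29,14],[30,17],[36,20],[42,17],[43,4],[46,11],[49,0]]
[[5,1],[6,4],[9,0],[21,15],[29,14],[30,17],[36,20],[42,17],[43,4],[46,11],[49,0]]
[[5,1],[6,4],[9,0],[21,15],[29,14],[30,17],[36,20],[42,17],[43,4],[46,11],[49,0]]
[[5,1],[6,4],[9,0],[21,15],[29,14],[30,17],[36,20],[42,17],[43,6],[46,11],[49,0]]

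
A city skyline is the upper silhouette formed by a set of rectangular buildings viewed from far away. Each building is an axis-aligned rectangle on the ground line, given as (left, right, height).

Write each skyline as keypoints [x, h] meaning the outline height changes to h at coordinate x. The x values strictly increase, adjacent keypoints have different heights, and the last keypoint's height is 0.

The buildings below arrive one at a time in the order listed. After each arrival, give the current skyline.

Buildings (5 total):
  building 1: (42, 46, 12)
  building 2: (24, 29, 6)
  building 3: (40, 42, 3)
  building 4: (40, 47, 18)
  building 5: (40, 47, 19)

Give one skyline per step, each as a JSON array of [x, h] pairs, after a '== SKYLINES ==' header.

== SKYLINES ==
[[42,12],[46,0]]
[[24,6],[29,0],[42,12],[46,0]]
[[24,6],[29,0],[40,3],[42,12],[46,0]]
[[24,6],[29,0],[40,18],[47,0]]
[[24,6],[29,0],[40,19],[47,0]]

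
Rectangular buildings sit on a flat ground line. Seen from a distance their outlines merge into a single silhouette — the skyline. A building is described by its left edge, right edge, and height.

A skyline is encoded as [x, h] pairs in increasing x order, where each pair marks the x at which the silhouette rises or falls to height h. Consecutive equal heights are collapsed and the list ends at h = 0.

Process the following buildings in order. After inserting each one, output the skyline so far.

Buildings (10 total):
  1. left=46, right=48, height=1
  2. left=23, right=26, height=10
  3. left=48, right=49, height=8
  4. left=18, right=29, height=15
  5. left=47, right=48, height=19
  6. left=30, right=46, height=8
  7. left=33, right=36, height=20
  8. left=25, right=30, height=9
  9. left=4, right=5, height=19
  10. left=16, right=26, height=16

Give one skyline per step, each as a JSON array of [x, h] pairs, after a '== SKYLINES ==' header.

== SKYLINES ==
[[46,1],[48,0]]
[[23,10],[26,0],[46,1],[48,0]]
[[23,10],[26,0],[46,1],[48,8],[49,0]]
[[18,15],[29,0],[46,1],[48,8],[49,0]]
[[18,15],[29,0],[46,1],[47,19],[48,8],[49,0]]
[[18,15],[29,0],[30,8],[46,1],[47,19],[48,8],[49,0]]
[[18,15],[29,0],[30,8],[33,20],[36,8],[46,1],[47,19],[48,8],[49,0]]
[[18,15],[29,9],[30,8],[33,20],[36,8],[46,1],[47,19],[48,8],[49,0]]
[[4,19],[5,0],[18,15],[29,9],[30,8],[33,20],[36,8],[46,1],[47,19],[48,8],[49,0]]
[[4,19],[5,0],[16,16],[26,15],[29,9],[30,8],[33,20],[36,8],[46,1],[47,19],[48,8],[49,0]]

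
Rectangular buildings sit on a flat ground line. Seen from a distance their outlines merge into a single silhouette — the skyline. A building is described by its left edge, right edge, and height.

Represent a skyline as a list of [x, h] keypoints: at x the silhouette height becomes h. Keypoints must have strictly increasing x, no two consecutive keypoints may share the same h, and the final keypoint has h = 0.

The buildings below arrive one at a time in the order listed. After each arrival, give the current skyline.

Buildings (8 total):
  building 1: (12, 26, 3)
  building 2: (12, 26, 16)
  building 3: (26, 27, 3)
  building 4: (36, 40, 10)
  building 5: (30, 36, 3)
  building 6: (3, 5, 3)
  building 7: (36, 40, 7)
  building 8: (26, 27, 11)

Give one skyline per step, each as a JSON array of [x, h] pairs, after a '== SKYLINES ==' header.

== SKYLINES ==
[[12,3],[26,0]]
[[12,16],[26,0]]
[[12,16],[26,3],[27,0]]
[[12,16],[26,3],[27,0],[36,10],[40,0]]
[[12,16],[26,3],[27,0],[30,3],[36,10],[40,0]]
[[3,3],[5,0],[12,16],[26,3],[27,0],[30,3],[36,10],[40,0]]
[[3,3],[5,0],[12,16],[26,3],[27,0],[30,3],[36,10],[40,0]]
[[3,3],[5,0],[12,16],[26,11],[27,0],[30,3],[36,10],[40,0]]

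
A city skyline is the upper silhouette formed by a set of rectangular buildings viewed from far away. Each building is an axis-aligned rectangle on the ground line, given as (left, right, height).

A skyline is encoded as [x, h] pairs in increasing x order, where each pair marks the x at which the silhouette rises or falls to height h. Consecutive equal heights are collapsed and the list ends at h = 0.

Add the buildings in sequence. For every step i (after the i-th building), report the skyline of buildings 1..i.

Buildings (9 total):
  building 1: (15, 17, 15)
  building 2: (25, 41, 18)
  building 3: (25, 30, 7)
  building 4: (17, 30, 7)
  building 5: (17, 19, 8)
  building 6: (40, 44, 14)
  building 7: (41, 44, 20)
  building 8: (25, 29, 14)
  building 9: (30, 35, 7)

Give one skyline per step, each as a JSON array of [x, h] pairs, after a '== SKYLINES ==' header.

== SKYLINES ==
[[15,15],[17,0]]
[[15,15],[17,0],[25,18],[41,0]]
[[15,15],[17,0],[25,18],[41,0]]
[[15,15],[17,7],[25,18],[41,0]]
[[15,15],[17,8],[19,7],[25,18],[41,0]]
[[15,15],[17,8],[19,7],[25,18],[41,14],[44,0]]
[[15,15],[17,8],[19,7],[25,18],[41,20],[44,0]]
[[15,15],[17,8],[19,7],[25,18],[41,20],[44,0]]
[[15,15],[17,8],[19,7],[25,18],[41,20],[44,0]]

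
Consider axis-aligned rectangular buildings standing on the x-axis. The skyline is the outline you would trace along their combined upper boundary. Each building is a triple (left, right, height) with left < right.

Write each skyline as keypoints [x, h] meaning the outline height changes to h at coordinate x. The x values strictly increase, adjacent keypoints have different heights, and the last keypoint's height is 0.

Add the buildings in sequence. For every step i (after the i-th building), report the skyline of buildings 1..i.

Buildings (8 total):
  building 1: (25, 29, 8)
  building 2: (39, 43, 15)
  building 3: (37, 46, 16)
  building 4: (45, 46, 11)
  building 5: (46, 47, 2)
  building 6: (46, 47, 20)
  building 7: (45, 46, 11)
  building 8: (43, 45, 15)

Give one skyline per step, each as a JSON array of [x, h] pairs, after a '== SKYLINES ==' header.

== SKYLINES ==
[[25,8],[29,0]]
[[25,8],[29,0],[39,15],[43,0]]
[[25,8],[29,0],[37,16],[46,0]]
[[25,8],[29,0],[37,16],[46,0]]
[[25,8],[29,0],[37,16],[46,2],[47,0]]
[[25,8],[29,0],[37,16],[46,20],[47,0]]
[[25,8],[29,0],[37,16],[46,20],[47,0]]
[[25,8],[29,0],[37,16],[46,20],[47,0]]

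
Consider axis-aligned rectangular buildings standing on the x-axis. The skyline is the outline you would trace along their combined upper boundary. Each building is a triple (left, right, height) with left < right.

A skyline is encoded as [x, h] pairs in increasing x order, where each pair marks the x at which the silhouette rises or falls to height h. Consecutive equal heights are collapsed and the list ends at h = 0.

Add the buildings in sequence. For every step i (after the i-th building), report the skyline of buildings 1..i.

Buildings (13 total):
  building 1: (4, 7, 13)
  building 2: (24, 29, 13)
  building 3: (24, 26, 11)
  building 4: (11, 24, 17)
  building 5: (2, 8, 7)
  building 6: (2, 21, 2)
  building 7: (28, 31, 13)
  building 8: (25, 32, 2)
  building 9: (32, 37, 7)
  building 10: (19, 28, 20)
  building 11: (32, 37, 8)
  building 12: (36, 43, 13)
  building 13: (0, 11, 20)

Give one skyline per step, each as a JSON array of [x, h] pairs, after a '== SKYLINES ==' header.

== SKYLINES ==
[[4,13],[7,0]]
[[4,13],[7,0],[24,13],[29,0]]
[[4,13],[7,0],[24,13],[29,0]]
[[4,13],[7,0],[11,17],[24,13],[29,0]]
[[2,7],[4,13],[7,7],[8,0],[11,17],[24,13],[29,0]]
[[2,7],[4,13],[7,7],[8,2],[11,17],[24,13],[29,0]]
[[2,7],[4,13],[7,7],[8,2],[11,17],[24,13],[31,0]]
[[2,7],[4,13],[7,7],[8,2],[11,17],[24,13],[31,2],[32,0]]
[[2,7],[4,13],[7,7],[8,2],[11,17],[24,13],[31,2],[32,7],[37,0]]
[[2,7],[4,13],[7,7],[8,2],[11,17],[19,20],[28,13],[31,2],[32,7],[37,0]]
[[2,7],[4,13],[7,7],[8,2],[11,17],[19,20],[28,13],[31,2],[32,8],[37,0]]
[[2,7],[4,13],[7,7],[8,2],[11,17],[19,20],[28,13],[31,2],[32,8],[36,13],[43,0]]
[[0,20],[11,17],[19,20],[28,13],[31,2],[32,8],[36,13],[43,0]]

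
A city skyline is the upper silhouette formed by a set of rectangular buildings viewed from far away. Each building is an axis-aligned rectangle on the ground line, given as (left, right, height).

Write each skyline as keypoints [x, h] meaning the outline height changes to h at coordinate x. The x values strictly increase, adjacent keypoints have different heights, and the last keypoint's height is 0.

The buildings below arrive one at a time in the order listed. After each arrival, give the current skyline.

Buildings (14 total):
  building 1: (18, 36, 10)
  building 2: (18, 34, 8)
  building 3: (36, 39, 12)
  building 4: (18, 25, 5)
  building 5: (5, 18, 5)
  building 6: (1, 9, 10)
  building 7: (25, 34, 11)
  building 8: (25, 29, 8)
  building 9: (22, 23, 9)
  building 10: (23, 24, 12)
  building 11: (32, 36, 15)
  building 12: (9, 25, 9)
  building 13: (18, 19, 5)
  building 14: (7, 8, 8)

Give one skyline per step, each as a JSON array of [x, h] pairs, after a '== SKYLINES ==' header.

== SKYLINES ==
[[18,10],[36,0]]
[[18,10],[36,0]]
[[18,10],[36,12],[39,0]]
[[18,10],[36,12],[39,0]]
[[5,5],[18,10],[36,12],[39,0]]
[[1,10],[9,5],[18,10],[36,12],[39,0]]
[[1,10],[9,5],[18,10],[25,11],[34,10],[36,12],[39,0]]
[[1,10],[9,5],[18,10],[25,11],[34,10],[36,12],[39,0]]
[[1,10],[9,5],[18,10],[25,11],[34,10],[36,12],[39,0]]
[[1,10],[9,5],[18,10],[23,12],[24,10],[25,11],[34,10],[36,12],[39,0]]
[[1,10],[9,5],[18,10],[23,12],[24,10],[25,11],[32,15],[36,12],[39,0]]
[[1,10],[9,9],[18,10],[23,12],[24,10],[25,11],[32,15],[36,12],[39,0]]
[[1,10],[9,9],[18,10],[23,12],[24,10],[25,11],[32,15],[36,12],[39,0]]
[[1,10],[9,9],[18,10],[23,12],[24,10],[25,11],[32,15],[36,12],[39,0]]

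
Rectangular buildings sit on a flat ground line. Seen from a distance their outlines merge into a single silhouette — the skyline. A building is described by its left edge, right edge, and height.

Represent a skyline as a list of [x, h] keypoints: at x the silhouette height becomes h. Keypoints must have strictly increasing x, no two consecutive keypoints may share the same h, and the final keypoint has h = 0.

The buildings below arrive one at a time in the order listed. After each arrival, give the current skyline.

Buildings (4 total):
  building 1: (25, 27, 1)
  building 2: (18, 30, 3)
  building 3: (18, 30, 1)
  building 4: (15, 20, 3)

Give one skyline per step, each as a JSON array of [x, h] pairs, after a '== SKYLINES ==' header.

== SKYLINES ==
[[25,1],[27,0]]
[[18,3],[30,0]]
[[18,3],[30,0]]
[[15,3],[30,0]]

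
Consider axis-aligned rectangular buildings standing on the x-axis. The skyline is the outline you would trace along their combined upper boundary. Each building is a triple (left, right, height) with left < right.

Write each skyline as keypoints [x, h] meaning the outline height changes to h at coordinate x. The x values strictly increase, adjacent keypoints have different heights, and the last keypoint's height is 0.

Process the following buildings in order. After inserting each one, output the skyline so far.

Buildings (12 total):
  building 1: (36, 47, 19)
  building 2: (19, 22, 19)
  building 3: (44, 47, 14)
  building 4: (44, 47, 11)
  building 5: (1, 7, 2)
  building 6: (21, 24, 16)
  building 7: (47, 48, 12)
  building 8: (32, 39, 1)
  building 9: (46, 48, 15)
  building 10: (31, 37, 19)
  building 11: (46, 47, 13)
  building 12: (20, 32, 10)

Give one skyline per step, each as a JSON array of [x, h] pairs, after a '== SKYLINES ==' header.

== SKYLINES ==
[[36,19],[47,0]]
[[19,19],[22,0],[36,19],[47,0]]
[[19,19],[22,0],[36,19],[47,0]]
[[19,19],[22,0],[36,19],[47,0]]
[[1,2],[7,0],[19,19],[22,0],[36,19],[47,0]]
[[1,2],[7,0],[19,19],[22,16],[24,0],[36,19],[47,0]]
[[1,2],[7,0],[19,19],[22,16],[24,0],[36,19],[47,12],[48,0]]
[[1,2],[7,0],[19,19],[22,16],[24,0],[32,1],[36,19],[47,12],[48,0]]
[[1,2],[7,0],[19,19],[22,16],[24,0],[32,1],[36,19],[47,15],[48,0]]
[[1,2],[7,0],[19,19],[22,16],[24,0],[31,19],[47,15],[48,0]]
[[1,2],[7,0],[19,19],[22,16],[24,0],[31,19],[47,15],[48,0]]
[[1,2],[7,0],[19,19],[22,16],[24,10],[31,19],[47,15],[48,0]]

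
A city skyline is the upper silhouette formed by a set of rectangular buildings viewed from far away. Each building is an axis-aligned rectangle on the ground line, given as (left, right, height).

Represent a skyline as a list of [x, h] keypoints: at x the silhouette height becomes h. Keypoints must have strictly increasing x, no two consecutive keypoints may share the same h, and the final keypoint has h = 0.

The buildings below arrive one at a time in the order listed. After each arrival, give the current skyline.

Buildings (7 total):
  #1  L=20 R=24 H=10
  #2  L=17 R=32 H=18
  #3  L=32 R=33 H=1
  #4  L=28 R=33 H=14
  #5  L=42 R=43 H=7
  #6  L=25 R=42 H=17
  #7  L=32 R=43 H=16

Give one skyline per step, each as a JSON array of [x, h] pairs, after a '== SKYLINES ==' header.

== SKYLINES ==
[[20,10],[24,0]]
[[17,18],[32,0]]
[[17,18],[32,1],[33,0]]
[[17,18],[32,14],[33,0]]
[[17,18],[32,14],[33,0],[42,7],[43,0]]
[[17,18],[32,17],[42,7],[43,0]]
[[17,18],[32,17],[42,16],[43,0]]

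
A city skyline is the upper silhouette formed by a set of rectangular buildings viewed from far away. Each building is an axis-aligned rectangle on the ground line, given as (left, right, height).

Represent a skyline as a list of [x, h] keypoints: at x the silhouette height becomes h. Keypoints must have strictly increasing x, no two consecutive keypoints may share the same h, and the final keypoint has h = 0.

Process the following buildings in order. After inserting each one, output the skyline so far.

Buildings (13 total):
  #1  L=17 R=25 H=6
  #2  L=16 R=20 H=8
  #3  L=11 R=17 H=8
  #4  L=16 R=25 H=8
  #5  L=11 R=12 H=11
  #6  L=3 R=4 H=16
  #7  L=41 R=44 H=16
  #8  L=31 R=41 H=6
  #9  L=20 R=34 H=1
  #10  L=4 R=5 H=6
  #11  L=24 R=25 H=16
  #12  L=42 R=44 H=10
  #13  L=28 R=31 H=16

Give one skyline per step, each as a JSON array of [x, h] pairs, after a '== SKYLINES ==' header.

== SKYLINES ==
[[17,6],[25,0]]
[[16,8],[20,6],[25,0]]
[[11,8],[20,6],[25,0]]
[[11,8],[25,0]]
[[11,11],[12,8],[25,0]]
[[3,16],[4,0],[11,11],[12,8],[25,0]]
[[3,16],[4,0],[11,11],[12,8],[25,0],[41,16],[44,0]]
[[3,16],[4,0],[11,11],[12,8],[25,0],[31,6],[41,16],[44,0]]
[[3,16],[4,0],[11,11],[12,8],[25,1],[31,6],[41,16],[44,0]]
[[3,16],[4,6],[5,0],[11,11],[12,8],[25,1],[31,6],[41,16],[44,0]]
[[3,16],[4,6],[5,0],[11,11],[12,8],[24,16],[25,1],[31,6],[41,16],[44,0]]
[[3,16],[4,6],[5,0],[11,11],[12,8],[24,16],[25,1],[31,6],[41,16],[44,0]]
[[3,16],[4,6],[5,0],[11,11],[12,8],[24,16],[25,1],[28,16],[31,6],[41,16],[44,0]]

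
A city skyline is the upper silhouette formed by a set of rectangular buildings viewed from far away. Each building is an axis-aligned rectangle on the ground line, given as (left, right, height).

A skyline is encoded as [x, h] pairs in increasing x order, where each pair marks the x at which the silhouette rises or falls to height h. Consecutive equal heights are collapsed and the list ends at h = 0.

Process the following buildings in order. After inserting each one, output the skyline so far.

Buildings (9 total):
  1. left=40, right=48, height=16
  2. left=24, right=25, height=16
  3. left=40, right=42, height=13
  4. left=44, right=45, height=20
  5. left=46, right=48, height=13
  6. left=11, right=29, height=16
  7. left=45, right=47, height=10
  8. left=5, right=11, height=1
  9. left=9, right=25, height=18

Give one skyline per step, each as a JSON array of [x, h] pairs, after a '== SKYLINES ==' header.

== SKYLINES ==
[[40,16],[48,0]]
[[24,16],[25,0],[40,16],[48,0]]
[[24,16],[25,0],[40,16],[48,0]]
[[24,16],[25,0],[40,16],[44,20],[45,16],[48,0]]
[[24,16],[25,0],[40,16],[44,20],[45,16],[48,0]]
[[11,16],[29,0],[40,16],[44,20],[45,16],[48,0]]
[[11,16],[29,0],[40,16],[44,20],[45,16],[48,0]]
[[5,1],[11,16],[29,0],[40,16],[44,20],[45,16],[48,0]]
[[5,1],[9,18],[25,16],[29,0],[40,16],[44,20],[45,16],[48,0]]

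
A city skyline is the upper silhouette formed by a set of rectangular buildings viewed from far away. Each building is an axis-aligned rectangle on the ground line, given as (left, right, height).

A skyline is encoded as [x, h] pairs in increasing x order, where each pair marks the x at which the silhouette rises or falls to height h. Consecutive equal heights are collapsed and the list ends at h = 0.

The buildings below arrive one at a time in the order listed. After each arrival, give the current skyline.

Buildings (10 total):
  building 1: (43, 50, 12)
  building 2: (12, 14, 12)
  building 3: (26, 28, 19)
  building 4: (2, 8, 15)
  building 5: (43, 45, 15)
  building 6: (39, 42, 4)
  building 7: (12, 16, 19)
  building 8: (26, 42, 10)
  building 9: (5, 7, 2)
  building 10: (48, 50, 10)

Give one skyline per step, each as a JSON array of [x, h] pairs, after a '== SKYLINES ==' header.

== SKYLINES ==
[[43,12],[50,0]]
[[12,12],[14,0],[43,12],[50,0]]
[[12,12],[14,0],[26,19],[28,0],[43,12],[50,0]]
[[2,15],[8,0],[12,12],[14,0],[26,19],[28,0],[43,12],[50,0]]
[[2,15],[8,0],[12,12],[14,0],[26,19],[28,0],[43,15],[45,12],[50,0]]
[[2,15],[8,0],[12,12],[14,0],[26,19],[28,0],[39,4],[42,0],[43,15],[45,12],[50,0]]
[[2,15],[8,0],[12,19],[16,0],[26,19],[28,0],[39,4],[42,0],[43,15],[45,12],[50,0]]
[[2,15],[8,0],[12,19],[16,0],[26,19],[28,10],[42,0],[43,15],[45,12],[50,0]]
[[2,15],[8,0],[12,19],[16,0],[26,19],[28,10],[42,0],[43,15],[45,12],[50,0]]
[[2,15],[8,0],[12,19],[16,0],[26,19],[28,10],[42,0],[43,15],[45,12],[50,0]]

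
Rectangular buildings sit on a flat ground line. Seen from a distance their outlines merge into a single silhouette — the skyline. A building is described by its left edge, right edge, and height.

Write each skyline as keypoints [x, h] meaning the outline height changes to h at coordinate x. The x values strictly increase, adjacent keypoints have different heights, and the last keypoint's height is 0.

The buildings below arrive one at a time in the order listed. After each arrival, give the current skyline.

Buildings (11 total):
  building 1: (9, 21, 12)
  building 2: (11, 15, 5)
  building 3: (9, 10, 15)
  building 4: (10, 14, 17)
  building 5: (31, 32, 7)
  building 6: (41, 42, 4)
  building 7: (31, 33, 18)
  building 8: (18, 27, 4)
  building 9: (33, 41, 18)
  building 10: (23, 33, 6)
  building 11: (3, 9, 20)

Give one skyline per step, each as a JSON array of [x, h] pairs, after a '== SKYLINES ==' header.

== SKYLINES ==
[[9,12],[21,0]]
[[9,12],[21,0]]
[[9,15],[10,12],[21,0]]
[[9,15],[10,17],[14,12],[21,0]]
[[9,15],[10,17],[14,12],[21,0],[31,7],[32,0]]
[[9,15],[10,17],[14,12],[21,0],[31,7],[32,0],[41,4],[42,0]]
[[9,15],[10,17],[14,12],[21,0],[31,18],[33,0],[41,4],[42,0]]
[[9,15],[10,17],[14,12],[21,4],[27,0],[31,18],[33,0],[41,4],[42,0]]
[[9,15],[10,17],[14,12],[21,4],[27,0],[31,18],[41,4],[42,0]]
[[9,15],[10,17],[14,12],[21,4],[23,6],[31,18],[41,4],[42,0]]
[[3,20],[9,15],[10,17],[14,12],[21,4],[23,6],[31,18],[41,4],[42,0]]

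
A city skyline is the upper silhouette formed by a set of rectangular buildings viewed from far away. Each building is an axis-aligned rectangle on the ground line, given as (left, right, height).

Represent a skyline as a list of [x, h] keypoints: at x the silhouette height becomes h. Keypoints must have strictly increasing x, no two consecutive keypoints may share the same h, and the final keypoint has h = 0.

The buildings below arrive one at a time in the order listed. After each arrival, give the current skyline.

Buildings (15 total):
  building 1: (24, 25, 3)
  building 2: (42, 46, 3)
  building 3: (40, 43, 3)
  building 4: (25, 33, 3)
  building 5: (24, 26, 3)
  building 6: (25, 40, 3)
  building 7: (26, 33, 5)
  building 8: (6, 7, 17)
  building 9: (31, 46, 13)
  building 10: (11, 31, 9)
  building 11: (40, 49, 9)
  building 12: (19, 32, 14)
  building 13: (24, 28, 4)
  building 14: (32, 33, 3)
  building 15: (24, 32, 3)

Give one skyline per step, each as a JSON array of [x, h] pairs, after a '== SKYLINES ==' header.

== SKYLINES ==
[[24,3],[25,0]]
[[24,3],[25,0],[42,3],[46,0]]
[[24,3],[25,0],[40,3],[46,0]]
[[24,3],[33,0],[40,3],[46,0]]
[[24,3],[33,0],[40,3],[46,0]]
[[24,3],[46,0]]
[[24,3],[26,5],[33,3],[46,0]]
[[6,17],[7,0],[24,3],[26,5],[33,3],[46,0]]
[[6,17],[7,0],[24,3],[26,5],[31,13],[46,0]]
[[6,17],[7,0],[11,9],[31,13],[46,0]]
[[6,17],[7,0],[11,9],[31,13],[46,9],[49,0]]
[[6,17],[7,0],[11,9],[19,14],[32,13],[46,9],[49,0]]
[[6,17],[7,0],[11,9],[19,14],[32,13],[46,9],[49,0]]
[[6,17],[7,0],[11,9],[19,14],[32,13],[46,9],[49,0]]
[[6,17],[7,0],[11,9],[19,14],[32,13],[46,9],[49,0]]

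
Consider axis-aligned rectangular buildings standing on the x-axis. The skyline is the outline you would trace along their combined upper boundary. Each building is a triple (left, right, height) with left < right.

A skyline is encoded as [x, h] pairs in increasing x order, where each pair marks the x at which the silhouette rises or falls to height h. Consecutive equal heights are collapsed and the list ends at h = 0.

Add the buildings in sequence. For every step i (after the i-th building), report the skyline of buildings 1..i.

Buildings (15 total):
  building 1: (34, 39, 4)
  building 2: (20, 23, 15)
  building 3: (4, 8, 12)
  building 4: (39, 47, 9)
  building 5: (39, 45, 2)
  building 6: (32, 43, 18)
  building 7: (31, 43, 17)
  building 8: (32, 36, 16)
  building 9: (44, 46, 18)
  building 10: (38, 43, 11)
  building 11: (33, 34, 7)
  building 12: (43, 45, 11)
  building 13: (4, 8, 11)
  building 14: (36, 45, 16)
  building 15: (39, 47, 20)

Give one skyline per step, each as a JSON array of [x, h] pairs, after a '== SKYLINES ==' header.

== SKYLINES ==
[[34,4],[39,0]]
[[20,15],[23,0],[34,4],[39,0]]
[[4,12],[8,0],[20,15],[23,0],[34,4],[39,0]]
[[4,12],[8,0],[20,15],[23,0],[34,4],[39,9],[47,0]]
[[4,12],[8,0],[20,15],[23,0],[34,4],[39,9],[47,0]]
[[4,12],[8,0],[20,15],[23,0],[32,18],[43,9],[47,0]]
[[4,12],[8,0],[20,15],[23,0],[31,17],[32,18],[43,9],[47,0]]
[[4,12],[8,0],[20,15],[23,0],[31,17],[32,18],[43,9],[47,0]]
[[4,12],[8,0],[20,15],[23,0],[31,17],[32,18],[43,9],[44,18],[46,9],[47,0]]
[[4,12],[8,0],[20,15],[23,0],[31,17],[32,18],[43,9],[44,18],[46,9],[47,0]]
[[4,12],[8,0],[20,15],[23,0],[31,17],[32,18],[43,9],[44,18],[46,9],[47,0]]
[[4,12],[8,0],[20,15],[23,0],[31,17],[32,18],[43,11],[44,18],[46,9],[47,0]]
[[4,12],[8,0],[20,15],[23,0],[31,17],[32,18],[43,11],[44,18],[46,9],[47,0]]
[[4,12],[8,0],[20,15],[23,0],[31,17],[32,18],[43,16],[44,18],[46,9],[47,0]]
[[4,12],[8,0],[20,15],[23,0],[31,17],[32,18],[39,20],[47,0]]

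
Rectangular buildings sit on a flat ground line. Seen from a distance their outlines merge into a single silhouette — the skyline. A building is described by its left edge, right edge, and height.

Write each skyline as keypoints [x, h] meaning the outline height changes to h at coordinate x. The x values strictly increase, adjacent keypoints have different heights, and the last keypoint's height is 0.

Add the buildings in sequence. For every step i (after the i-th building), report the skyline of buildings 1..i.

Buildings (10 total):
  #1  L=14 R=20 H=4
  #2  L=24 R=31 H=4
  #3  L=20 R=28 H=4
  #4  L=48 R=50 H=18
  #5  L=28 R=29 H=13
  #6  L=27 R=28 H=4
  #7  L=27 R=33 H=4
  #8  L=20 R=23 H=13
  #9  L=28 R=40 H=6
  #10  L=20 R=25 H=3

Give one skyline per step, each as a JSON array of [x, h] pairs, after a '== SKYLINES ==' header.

== SKYLINES ==
[[14,4],[20,0]]
[[14,4],[20,0],[24,4],[31,0]]
[[14,4],[31,0]]
[[14,4],[31,0],[48,18],[50,0]]
[[14,4],[28,13],[29,4],[31,0],[48,18],[50,0]]
[[14,4],[28,13],[29,4],[31,0],[48,18],[50,0]]
[[14,4],[28,13],[29,4],[33,0],[48,18],[50,0]]
[[14,4],[20,13],[23,4],[28,13],[29,4],[33,0],[48,18],[50,0]]
[[14,4],[20,13],[23,4],[28,13],[29,6],[40,0],[48,18],[50,0]]
[[14,4],[20,13],[23,4],[28,13],[29,6],[40,0],[48,18],[50,0]]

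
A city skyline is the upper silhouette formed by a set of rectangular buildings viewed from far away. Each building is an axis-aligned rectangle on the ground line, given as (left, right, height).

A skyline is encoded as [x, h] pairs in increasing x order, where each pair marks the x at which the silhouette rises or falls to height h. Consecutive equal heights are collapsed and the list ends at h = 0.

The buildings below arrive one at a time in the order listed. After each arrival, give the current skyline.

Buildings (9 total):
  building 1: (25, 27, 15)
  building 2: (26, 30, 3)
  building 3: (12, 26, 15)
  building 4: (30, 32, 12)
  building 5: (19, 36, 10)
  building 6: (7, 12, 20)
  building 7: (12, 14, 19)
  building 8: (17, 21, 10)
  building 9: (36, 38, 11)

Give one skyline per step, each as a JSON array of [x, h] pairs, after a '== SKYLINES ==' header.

== SKYLINES ==
[[25,15],[27,0]]
[[25,15],[27,3],[30,0]]
[[12,15],[27,3],[30,0]]
[[12,15],[27,3],[30,12],[32,0]]
[[12,15],[27,10],[30,12],[32,10],[36,0]]
[[7,20],[12,15],[27,10],[30,12],[32,10],[36,0]]
[[7,20],[12,19],[14,15],[27,10],[30,12],[32,10],[36,0]]
[[7,20],[12,19],[14,15],[27,10],[30,12],[32,10],[36,0]]
[[7,20],[12,19],[14,15],[27,10],[30,12],[32,10],[36,11],[38,0]]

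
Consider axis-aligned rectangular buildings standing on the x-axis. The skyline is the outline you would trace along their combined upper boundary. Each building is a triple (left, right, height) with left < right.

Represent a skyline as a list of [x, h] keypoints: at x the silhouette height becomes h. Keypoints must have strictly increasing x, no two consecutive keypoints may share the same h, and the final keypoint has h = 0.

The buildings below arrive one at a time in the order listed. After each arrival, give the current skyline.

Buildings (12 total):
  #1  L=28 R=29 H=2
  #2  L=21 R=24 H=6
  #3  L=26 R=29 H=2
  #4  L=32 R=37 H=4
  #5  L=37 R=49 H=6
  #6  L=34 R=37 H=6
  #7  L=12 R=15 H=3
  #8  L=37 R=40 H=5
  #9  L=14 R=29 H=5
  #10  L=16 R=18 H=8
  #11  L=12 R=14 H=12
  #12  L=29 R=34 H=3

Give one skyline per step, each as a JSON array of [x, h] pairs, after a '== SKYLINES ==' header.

== SKYLINES ==
[[28,2],[29,0]]
[[21,6],[24,0],[28,2],[29,0]]
[[21,6],[24,0],[26,2],[29,0]]
[[21,6],[24,0],[26,2],[29,0],[32,4],[37,0]]
[[21,6],[24,0],[26,2],[29,0],[32,4],[37,6],[49,0]]
[[21,6],[24,0],[26,2],[29,0],[32,4],[34,6],[49,0]]
[[12,3],[15,0],[21,6],[24,0],[26,2],[29,0],[32,4],[34,6],[49,0]]
[[12,3],[15,0],[21,6],[24,0],[26,2],[29,0],[32,4],[34,6],[49,0]]
[[12,3],[14,5],[21,6],[24,5],[29,0],[32,4],[34,6],[49,0]]
[[12,3],[14,5],[16,8],[18,5],[21,6],[24,5],[29,0],[32,4],[34,6],[49,0]]
[[12,12],[14,5],[16,8],[18,5],[21,6],[24,5],[29,0],[32,4],[34,6],[49,0]]
[[12,12],[14,5],[16,8],[18,5],[21,6],[24,5],[29,3],[32,4],[34,6],[49,0]]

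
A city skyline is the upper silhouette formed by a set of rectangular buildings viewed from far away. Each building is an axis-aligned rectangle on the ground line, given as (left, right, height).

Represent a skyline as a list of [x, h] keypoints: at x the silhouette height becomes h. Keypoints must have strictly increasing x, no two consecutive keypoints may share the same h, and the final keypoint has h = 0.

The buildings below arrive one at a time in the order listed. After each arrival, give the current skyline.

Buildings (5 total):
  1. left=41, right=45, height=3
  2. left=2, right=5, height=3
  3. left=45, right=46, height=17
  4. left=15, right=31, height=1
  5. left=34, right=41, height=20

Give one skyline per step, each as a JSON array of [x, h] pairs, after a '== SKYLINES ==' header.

== SKYLINES ==
[[41,3],[45,0]]
[[2,3],[5,0],[41,3],[45,0]]
[[2,3],[5,0],[41,3],[45,17],[46,0]]
[[2,3],[5,0],[15,1],[31,0],[41,3],[45,17],[46,0]]
[[2,3],[5,0],[15,1],[31,0],[34,20],[41,3],[45,17],[46,0]]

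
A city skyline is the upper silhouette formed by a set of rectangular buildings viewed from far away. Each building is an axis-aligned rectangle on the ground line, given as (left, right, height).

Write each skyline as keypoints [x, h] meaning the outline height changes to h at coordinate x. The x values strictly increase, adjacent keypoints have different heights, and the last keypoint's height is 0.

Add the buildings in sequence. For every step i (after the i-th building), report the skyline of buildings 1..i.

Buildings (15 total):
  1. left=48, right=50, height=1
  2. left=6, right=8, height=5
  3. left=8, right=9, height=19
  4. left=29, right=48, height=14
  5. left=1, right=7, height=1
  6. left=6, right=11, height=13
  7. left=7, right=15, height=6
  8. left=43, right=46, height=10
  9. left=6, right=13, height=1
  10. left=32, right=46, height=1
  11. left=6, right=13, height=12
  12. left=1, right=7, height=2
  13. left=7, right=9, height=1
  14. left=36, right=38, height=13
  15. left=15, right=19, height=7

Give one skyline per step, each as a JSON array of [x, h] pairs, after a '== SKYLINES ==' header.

== SKYLINES ==
[[48,1],[50,0]]
[[6,5],[8,0],[48,1],[50,0]]
[[6,5],[8,19],[9,0],[48,1],[50,0]]
[[6,5],[8,19],[9,0],[29,14],[48,1],[50,0]]
[[1,1],[6,5],[8,19],[9,0],[29,14],[48,1],[50,0]]
[[1,1],[6,13],[8,19],[9,13],[11,0],[29,14],[48,1],[50,0]]
[[1,1],[6,13],[8,19],[9,13],[11,6],[15,0],[29,14],[48,1],[50,0]]
[[1,1],[6,13],[8,19],[9,13],[11,6],[15,0],[29,14],[48,1],[50,0]]
[[1,1],[6,13],[8,19],[9,13],[11,6],[15,0],[29,14],[48,1],[50,0]]
[[1,1],[6,13],[8,19],[9,13],[11,6],[15,0],[29,14],[48,1],[50,0]]
[[1,1],[6,13],[8,19],[9,13],[11,12],[13,6],[15,0],[29,14],[48,1],[50,0]]
[[1,2],[6,13],[8,19],[9,13],[11,12],[13,6],[15,0],[29,14],[48,1],[50,0]]
[[1,2],[6,13],[8,19],[9,13],[11,12],[13,6],[15,0],[29,14],[48,1],[50,0]]
[[1,2],[6,13],[8,19],[9,13],[11,12],[13,6],[15,0],[29,14],[48,1],[50,0]]
[[1,2],[6,13],[8,19],[9,13],[11,12],[13,6],[15,7],[19,0],[29,14],[48,1],[50,0]]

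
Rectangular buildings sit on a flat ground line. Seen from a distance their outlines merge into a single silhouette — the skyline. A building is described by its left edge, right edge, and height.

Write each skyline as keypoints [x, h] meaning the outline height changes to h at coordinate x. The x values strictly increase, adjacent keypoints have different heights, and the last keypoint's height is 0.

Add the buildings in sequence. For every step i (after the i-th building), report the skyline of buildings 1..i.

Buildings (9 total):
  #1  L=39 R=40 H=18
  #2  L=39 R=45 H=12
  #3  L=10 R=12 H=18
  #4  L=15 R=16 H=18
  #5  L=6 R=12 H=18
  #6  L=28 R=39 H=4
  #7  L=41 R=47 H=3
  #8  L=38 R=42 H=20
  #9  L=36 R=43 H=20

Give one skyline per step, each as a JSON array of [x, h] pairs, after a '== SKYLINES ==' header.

== SKYLINES ==
[[39,18],[40,0]]
[[39,18],[40,12],[45,0]]
[[10,18],[12,0],[39,18],[40,12],[45,0]]
[[10,18],[12,0],[15,18],[16,0],[39,18],[40,12],[45,0]]
[[6,18],[12,0],[15,18],[16,0],[39,18],[40,12],[45,0]]
[[6,18],[12,0],[15,18],[16,0],[28,4],[39,18],[40,12],[45,0]]
[[6,18],[12,0],[15,18],[16,0],[28,4],[39,18],[40,12],[45,3],[47,0]]
[[6,18],[12,0],[15,18],[16,0],[28,4],[38,20],[42,12],[45,3],[47,0]]
[[6,18],[12,0],[15,18],[16,0],[28,4],[36,20],[43,12],[45,3],[47,0]]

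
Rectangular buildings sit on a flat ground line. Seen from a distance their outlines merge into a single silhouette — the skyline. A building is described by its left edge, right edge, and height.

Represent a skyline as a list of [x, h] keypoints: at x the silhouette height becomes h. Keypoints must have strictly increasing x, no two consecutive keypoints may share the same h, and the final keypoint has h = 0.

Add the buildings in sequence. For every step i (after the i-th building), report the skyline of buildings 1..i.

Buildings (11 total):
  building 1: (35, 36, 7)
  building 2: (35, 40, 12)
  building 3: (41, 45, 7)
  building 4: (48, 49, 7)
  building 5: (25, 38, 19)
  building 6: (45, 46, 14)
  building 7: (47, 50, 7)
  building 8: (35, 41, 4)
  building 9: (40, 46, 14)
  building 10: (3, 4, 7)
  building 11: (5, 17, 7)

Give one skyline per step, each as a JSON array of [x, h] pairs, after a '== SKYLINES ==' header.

== SKYLINES ==
[[35,7],[36,0]]
[[35,12],[40,0]]
[[35,12],[40,0],[41,7],[45,0]]
[[35,12],[40,0],[41,7],[45,0],[48,7],[49,0]]
[[25,19],[38,12],[40,0],[41,7],[45,0],[48,7],[49,0]]
[[25,19],[38,12],[40,0],[41,7],[45,14],[46,0],[48,7],[49,0]]
[[25,19],[38,12],[40,0],[41,7],[45,14],[46,0],[47,7],[50,0]]
[[25,19],[38,12],[40,4],[41,7],[45,14],[46,0],[47,7],[50,0]]
[[25,19],[38,12],[40,14],[46,0],[47,7],[50,0]]
[[3,7],[4,0],[25,19],[38,12],[40,14],[46,0],[47,7],[50,0]]
[[3,7],[4,0],[5,7],[17,0],[25,19],[38,12],[40,14],[46,0],[47,7],[50,0]]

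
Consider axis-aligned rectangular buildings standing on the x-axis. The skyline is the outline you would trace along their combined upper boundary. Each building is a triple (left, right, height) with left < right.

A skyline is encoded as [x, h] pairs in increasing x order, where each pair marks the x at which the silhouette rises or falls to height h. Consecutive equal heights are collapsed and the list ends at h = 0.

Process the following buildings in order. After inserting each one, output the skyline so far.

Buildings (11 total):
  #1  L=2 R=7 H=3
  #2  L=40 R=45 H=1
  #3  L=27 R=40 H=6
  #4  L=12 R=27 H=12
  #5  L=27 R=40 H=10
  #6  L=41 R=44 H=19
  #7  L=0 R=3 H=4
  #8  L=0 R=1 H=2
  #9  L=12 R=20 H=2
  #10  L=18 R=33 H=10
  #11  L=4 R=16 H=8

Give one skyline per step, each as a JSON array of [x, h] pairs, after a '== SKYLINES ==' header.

== SKYLINES ==
[[2,3],[7,0]]
[[2,3],[7,0],[40,1],[45,0]]
[[2,3],[7,0],[27,6],[40,1],[45,0]]
[[2,3],[7,0],[12,12],[27,6],[40,1],[45,0]]
[[2,3],[7,0],[12,12],[27,10],[40,1],[45,0]]
[[2,3],[7,0],[12,12],[27,10],[40,1],[41,19],[44,1],[45,0]]
[[0,4],[3,3],[7,0],[12,12],[27,10],[40,1],[41,19],[44,1],[45,0]]
[[0,4],[3,3],[7,0],[12,12],[27,10],[40,1],[41,19],[44,1],[45,0]]
[[0,4],[3,3],[7,0],[12,12],[27,10],[40,1],[41,19],[44,1],[45,0]]
[[0,4],[3,3],[7,0],[12,12],[27,10],[40,1],[41,19],[44,1],[45,0]]
[[0,4],[3,3],[4,8],[12,12],[27,10],[40,1],[41,19],[44,1],[45,0]]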